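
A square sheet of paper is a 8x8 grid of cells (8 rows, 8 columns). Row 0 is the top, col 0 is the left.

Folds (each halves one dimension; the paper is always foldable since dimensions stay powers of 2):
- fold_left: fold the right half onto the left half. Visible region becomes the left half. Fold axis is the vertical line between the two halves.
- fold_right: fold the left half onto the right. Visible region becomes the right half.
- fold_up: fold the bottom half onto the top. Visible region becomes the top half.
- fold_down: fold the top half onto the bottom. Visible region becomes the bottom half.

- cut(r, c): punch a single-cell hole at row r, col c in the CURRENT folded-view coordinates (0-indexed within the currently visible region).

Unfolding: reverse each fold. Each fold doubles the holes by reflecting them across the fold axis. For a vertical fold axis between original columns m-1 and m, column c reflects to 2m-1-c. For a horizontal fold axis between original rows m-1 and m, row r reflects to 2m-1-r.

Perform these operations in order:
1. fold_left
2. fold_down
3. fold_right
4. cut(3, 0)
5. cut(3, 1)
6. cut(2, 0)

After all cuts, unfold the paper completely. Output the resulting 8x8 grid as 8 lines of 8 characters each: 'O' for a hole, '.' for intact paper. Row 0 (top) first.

Op 1 fold_left: fold axis v@4; visible region now rows[0,8) x cols[0,4) = 8x4
Op 2 fold_down: fold axis h@4; visible region now rows[4,8) x cols[0,4) = 4x4
Op 3 fold_right: fold axis v@2; visible region now rows[4,8) x cols[2,4) = 4x2
Op 4 cut(3, 0): punch at orig (7,2); cuts so far [(7, 2)]; region rows[4,8) x cols[2,4) = 4x2
Op 5 cut(3, 1): punch at orig (7,3); cuts so far [(7, 2), (7, 3)]; region rows[4,8) x cols[2,4) = 4x2
Op 6 cut(2, 0): punch at orig (6,2); cuts so far [(6, 2), (7, 2), (7, 3)]; region rows[4,8) x cols[2,4) = 4x2
Unfold 1 (reflect across v@2): 6 holes -> [(6, 1), (6, 2), (7, 0), (7, 1), (7, 2), (7, 3)]
Unfold 2 (reflect across h@4): 12 holes -> [(0, 0), (0, 1), (0, 2), (0, 3), (1, 1), (1, 2), (6, 1), (6, 2), (7, 0), (7, 1), (7, 2), (7, 3)]
Unfold 3 (reflect across v@4): 24 holes -> [(0, 0), (0, 1), (0, 2), (0, 3), (0, 4), (0, 5), (0, 6), (0, 7), (1, 1), (1, 2), (1, 5), (1, 6), (6, 1), (6, 2), (6, 5), (6, 6), (7, 0), (7, 1), (7, 2), (7, 3), (7, 4), (7, 5), (7, 6), (7, 7)]

Answer: OOOOOOOO
.OO..OO.
........
........
........
........
.OO..OO.
OOOOOOOO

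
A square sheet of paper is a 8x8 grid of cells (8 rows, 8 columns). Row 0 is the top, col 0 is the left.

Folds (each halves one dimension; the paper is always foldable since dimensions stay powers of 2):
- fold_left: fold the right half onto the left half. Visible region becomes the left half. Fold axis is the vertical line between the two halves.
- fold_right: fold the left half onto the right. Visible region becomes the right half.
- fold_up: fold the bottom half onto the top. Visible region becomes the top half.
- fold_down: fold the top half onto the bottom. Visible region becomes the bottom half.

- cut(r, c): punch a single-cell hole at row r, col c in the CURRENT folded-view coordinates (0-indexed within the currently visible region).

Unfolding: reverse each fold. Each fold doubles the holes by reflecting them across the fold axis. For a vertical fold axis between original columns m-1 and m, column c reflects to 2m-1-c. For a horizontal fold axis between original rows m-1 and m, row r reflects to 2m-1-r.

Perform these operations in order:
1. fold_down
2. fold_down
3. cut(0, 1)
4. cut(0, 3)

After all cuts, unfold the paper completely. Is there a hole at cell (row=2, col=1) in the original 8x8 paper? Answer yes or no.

Op 1 fold_down: fold axis h@4; visible region now rows[4,8) x cols[0,8) = 4x8
Op 2 fold_down: fold axis h@6; visible region now rows[6,8) x cols[0,8) = 2x8
Op 3 cut(0, 1): punch at orig (6,1); cuts so far [(6, 1)]; region rows[6,8) x cols[0,8) = 2x8
Op 4 cut(0, 3): punch at orig (6,3); cuts so far [(6, 1), (6, 3)]; region rows[6,8) x cols[0,8) = 2x8
Unfold 1 (reflect across h@6): 4 holes -> [(5, 1), (5, 3), (6, 1), (6, 3)]
Unfold 2 (reflect across h@4): 8 holes -> [(1, 1), (1, 3), (2, 1), (2, 3), (5, 1), (5, 3), (6, 1), (6, 3)]
Holes: [(1, 1), (1, 3), (2, 1), (2, 3), (5, 1), (5, 3), (6, 1), (6, 3)]

Answer: yes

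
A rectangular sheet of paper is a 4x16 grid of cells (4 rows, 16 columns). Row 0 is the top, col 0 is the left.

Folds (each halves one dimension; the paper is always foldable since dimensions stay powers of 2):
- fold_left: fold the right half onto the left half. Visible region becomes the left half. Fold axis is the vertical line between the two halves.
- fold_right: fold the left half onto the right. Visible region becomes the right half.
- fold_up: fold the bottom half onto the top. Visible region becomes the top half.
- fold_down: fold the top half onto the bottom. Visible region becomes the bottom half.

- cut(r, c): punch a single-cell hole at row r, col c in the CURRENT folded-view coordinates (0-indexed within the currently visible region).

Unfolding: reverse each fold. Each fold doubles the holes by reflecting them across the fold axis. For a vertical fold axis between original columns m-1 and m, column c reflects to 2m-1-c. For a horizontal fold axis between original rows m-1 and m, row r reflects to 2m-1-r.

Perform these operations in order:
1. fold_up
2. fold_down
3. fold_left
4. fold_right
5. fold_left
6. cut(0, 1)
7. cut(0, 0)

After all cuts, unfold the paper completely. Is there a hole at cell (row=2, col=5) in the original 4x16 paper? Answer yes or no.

Answer: yes

Derivation:
Op 1 fold_up: fold axis h@2; visible region now rows[0,2) x cols[0,16) = 2x16
Op 2 fold_down: fold axis h@1; visible region now rows[1,2) x cols[0,16) = 1x16
Op 3 fold_left: fold axis v@8; visible region now rows[1,2) x cols[0,8) = 1x8
Op 4 fold_right: fold axis v@4; visible region now rows[1,2) x cols[4,8) = 1x4
Op 5 fold_left: fold axis v@6; visible region now rows[1,2) x cols[4,6) = 1x2
Op 6 cut(0, 1): punch at orig (1,5); cuts so far [(1, 5)]; region rows[1,2) x cols[4,6) = 1x2
Op 7 cut(0, 0): punch at orig (1,4); cuts so far [(1, 4), (1, 5)]; region rows[1,2) x cols[4,6) = 1x2
Unfold 1 (reflect across v@6): 4 holes -> [(1, 4), (1, 5), (1, 6), (1, 7)]
Unfold 2 (reflect across v@4): 8 holes -> [(1, 0), (1, 1), (1, 2), (1, 3), (1, 4), (1, 5), (1, 6), (1, 7)]
Unfold 3 (reflect across v@8): 16 holes -> [(1, 0), (1, 1), (1, 2), (1, 3), (1, 4), (1, 5), (1, 6), (1, 7), (1, 8), (1, 9), (1, 10), (1, 11), (1, 12), (1, 13), (1, 14), (1, 15)]
Unfold 4 (reflect across h@1): 32 holes -> [(0, 0), (0, 1), (0, 2), (0, 3), (0, 4), (0, 5), (0, 6), (0, 7), (0, 8), (0, 9), (0, 10), (0, 11), (0, 12), (0, 13), (0, 14), (0, 15), (1, 0), (1, 1), (1, 2), (1, 3), (1, 4), (1, 5), (1, 6), (1, 7), (1, 8), (1, 9), (1, 10), (1, 11), (1, 12), (1, 13), (1, 14), (1, 15)]
Unfold 5 (reflect across h@2): 64 holes -> [(0, 0), (0, 1), (0, 2), (0, 3), (0, 4), (0, 5), (0, 6), (0, 7), (0, 8), (0, 9), (0, 10), (0, 11), (0, 12), (0, 13), (0, 14), (0, 15), (1, 0), (1, 1), (1, 2), (1, 3), (1, 4), (1, 5), (1, 6), (1, 7), (1, 8), (1, 9), (1, 10), (1, 11), (1, 12), (1, 13), (1, 14), (1, 15), (2, 0), (2, 1), (2, 2), (2, 3), (2, 4), (2, 5), (2, 6), (2, 7), (2, 8), (2, 9), (2, 10), (2, 11), (2, 12), (2, 13), (2, 14), (2, 15), (3, 0), (3, 1), (3, 2), (3, 3), (3, 4), (3, 5), (3, 6), (3, 7), (3, 8), (3, 9), (3, 10), (3, 11), (3, 12), (3, 13), (3, 14), (3, 15)]
Holes: [(0, 0), (0, 1), (0, 2), (0, 3), (0, 4), (0, 5), (0, 6), (0, 7), (0, 8), (0, 9), (0, 10), (0, 11), (0, 12), (0, 13), (0, 14), (0, 15), (1, 0), (1, 1), (1, 2), (1, 3), (1, 4), (1, 5), (1, 6), (1, 7), (1, 8), (1, 9), (1, 10), (1, 11), (1, 12), (1, 13), (1, 14), (1, 15), (2, 0), (2, 1), (2, 2), (2, 3), (2, 4), (2, 5), (2, 6), (2, 7), (2, 8), (2, 9), (2, 10), (2, 11), (2, 12), (2, 13), (2, 14), (2, 15), (3, 0), (3, 1), (3, 2), (3, 3), (3, 4), (3, 5), (3, 6), (3, 7), (3, 8), (3, 9), (3, 10), (3, 11), (3, 12), (3, 13), (3, 14), (3, 15)]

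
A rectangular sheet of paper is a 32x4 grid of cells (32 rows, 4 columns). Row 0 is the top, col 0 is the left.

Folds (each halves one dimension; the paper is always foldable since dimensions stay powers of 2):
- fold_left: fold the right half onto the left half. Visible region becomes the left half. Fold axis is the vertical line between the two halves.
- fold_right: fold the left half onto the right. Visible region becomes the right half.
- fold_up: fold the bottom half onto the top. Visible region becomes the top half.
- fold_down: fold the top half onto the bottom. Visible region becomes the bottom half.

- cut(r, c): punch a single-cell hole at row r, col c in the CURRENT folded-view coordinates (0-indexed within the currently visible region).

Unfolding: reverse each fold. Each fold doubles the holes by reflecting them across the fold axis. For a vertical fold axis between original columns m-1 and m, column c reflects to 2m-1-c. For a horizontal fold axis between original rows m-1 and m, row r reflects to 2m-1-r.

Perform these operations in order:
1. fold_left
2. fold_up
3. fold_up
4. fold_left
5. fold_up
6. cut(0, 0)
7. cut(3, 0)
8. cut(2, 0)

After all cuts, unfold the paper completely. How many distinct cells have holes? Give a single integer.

Op 1 fold_left: fold axis v@2; visible region now rows[0,32) x cols[0,2) = 32x2
Op 2 fold_up: fold axis h@16; visible region now rows[0,16) x cols[0,2) = 16x2
Op 3 fold_up: fold axis h@8; visible region now rows[0,8) x cols[0,2) = 8x2
Op 4 fold_left: fold axis v@1; visible region now rows[0,8) x cols[0,1) = 8x1
Op 5 fold_up: fold axis h@4; visible region now rows[0,4) x cols[0,1) = 4x1
Op 6 cut(0, 0): punch at orig (0,0); cuts so far [(0, 0)]; region rows[0,4) x cols[0,1) = 4x1
Op 7 cut(3, 0): punch at orig (3,0); cuts so far [(0, 0), (3, 0)]; region rows[0,4) x cols[0,1) = 4x1
Op 8 cut(2, 0): punch at orig (2,0); cuts so far [(0, 0), (2, 0), (3, 0)]; region rows[0,4) x cols[0,1) = 4x1
Unfold 1 (reflect across h@4): 6 holes -> [(0, 0), (2, 0), (3, 0), (4, 0), (5, 0), (7, 0)]
Unfold 2 (reflect across v@1): 12 holes -> [(0, 0), (0, 1), (2, 0), (2, 1), (3, 0), (3, 1), (4, 0), (4, 1), (5, 0), (5, 1), (7, 0), (7, 1)]
Unfold 3 (reflect across h@8): 24 holes -> [(0, 0), (0, 1), (2, 0), (2, 1), (3, 0), (3, 1), (4, 0), (4, 1), (5, 0), (5, 1), (7, 0), (7, 1), (8, 0), (8, 1), (10, 0), (10, 1), (11, 0), (11, 1), (12, 0), (12, 1), (13, 0), (13, 1), (15, 0), (15, 1)]
Unfold 4 (reflect across h@16): 48 holes -> [(0, 0), (0, 1), (2, 0), (2, 1), (3, 0), (3, 1), (4, 0), (4, 1), (5, 0), (5, 1), (7, 0), (7, 1), (8, 0), (8, 1), (10, 0), (10, 1), (11, 0), (11, 1), (12, 0), (12, 1), (13, 0), (13, 1), (15, 0), (15, 1), (16, 0), (16, 1), (18, 0), (18, 1), (19, 0), (19, 1), (20, 0), (20, 1), (21, 0), (21, 1), (23, 0), (23, 1), (24, 0), (24, 1), (26, 0), (26, 1), (27, 0), (27, 1), (28, 0), (28, 1), (29, 0), (29, 1), (31, 0), (31, 1)]
Unfold 5 (reflect across v@2): 96 holes -> [(0, 0), (0, 1), (0, 2), (0, 3), (2, 0), (2, 1), (2, 2), (2, 3), (3, 0), (3, 1), (3, 2), (3, 3), (4, 0), (4, 1), (4, 2), (4, 3), (5, 0), (5, 1), (5, 2), (5, 3), (7, 0), (7, 1), (7, 2), (7, 3), (8, 0), (8, 1), (8, 2), (8, 3), (10, 0), (10, 1), (10, 2), (10, 3), (11, 0), (11, 1), (11, 2), (11, 3), (12, 0), (12, 1), (12, 2), (12, 3), (13, 0), (13, 1), (13, 2), (13, 3), (15, 0), (15, 1), (15, 2), (15, 3), (16, 0), (16, 1), (16, 2), (16, 3), (18, 0), (18, 1), (18, 2), (18, 3), (19, 0), (19, 1), (19, 2), (19, 3), (20, 0), (20, 1), (20, 2), (20, 3), (21, 0), (21, 1), (21, 2), (21, 3), (23, 0), (23, 1), (23, 2), (23, 3), (24, 0), (24, 1), (24, 2), (24, 3), (26, 0), (26, 1), (26, 2), (26, 3), (27, 0), (27, 1), (27, 2), (27, 3), (28, 0), (28, 1), (28, 2), (28, 3), (29, 0), (29, 1), (29, 2), (29, 3), (31, 0), (31, 1), (31, 2), (31, 3)]

Answer: 96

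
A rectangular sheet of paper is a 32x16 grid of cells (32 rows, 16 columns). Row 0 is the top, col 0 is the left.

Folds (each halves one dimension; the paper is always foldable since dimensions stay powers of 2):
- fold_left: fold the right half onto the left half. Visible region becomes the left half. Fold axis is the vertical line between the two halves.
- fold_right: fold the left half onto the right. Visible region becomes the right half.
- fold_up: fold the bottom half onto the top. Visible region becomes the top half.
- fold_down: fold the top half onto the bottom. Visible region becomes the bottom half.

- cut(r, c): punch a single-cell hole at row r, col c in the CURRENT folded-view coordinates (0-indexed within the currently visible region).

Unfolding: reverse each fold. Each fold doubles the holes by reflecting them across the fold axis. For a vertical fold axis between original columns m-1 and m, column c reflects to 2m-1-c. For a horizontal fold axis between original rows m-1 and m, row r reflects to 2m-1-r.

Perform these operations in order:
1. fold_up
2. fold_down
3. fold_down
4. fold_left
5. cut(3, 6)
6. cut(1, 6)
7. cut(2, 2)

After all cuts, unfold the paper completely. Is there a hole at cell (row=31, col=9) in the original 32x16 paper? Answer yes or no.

Answer: yes

Derivation:
Op 1 fold_up: fold axis h@16; visible region now rows[0,16) x cols[0,16) = 16x16
Op 2 fold_down: fold axis h@8; visible region now rows[8,16) x cols[0,16) = 8x16
Op 3 fold_down: fold axis h@12; visible region now rows[12,16) x cols[0,16) = 4x16
Op 4 fold_left: fold axis v@8; visible region now rows[12,16) x cols[0,8) = 4x8
Op 5 cut(3, 6): punch at orig (15,6); cuts so far [(15, 6)]; region rows[12,16) x cols[0,8) = 4x8
Op 6 cut(1, 6): punch at orig (13,6); cuts so far [(13, 6), (15, 6)]; region rows[12,16) x cols[0,8) = 4x8
Op 7 cut(2, 2): punch at orig (14,2); cuts so far [(13, 6), (14, 2), (15, 6)]; region rows[12,16) x cols[0,8) = 4x8
Unfold 1 (reflect across v@8): 6 holes -> [(13, 6), (13, 9), (14, 2), (14, 13), (15, 6), (15, 9)]
Unfold 2 (reflect across h@12): 12 holes -> [(8, 6), (8, 9), (9, 2), (9, 13), (10, 6), (10, 9), (13, 6), (13, 9), (14, 2), (14, 13), (15, 6), (15, 9)]
Unfold 3 (reflect across h@8): 24 holes -> [(0, 6), (0, 9), (1, 2), (1, 13), (2, 6), (2, 9), (5, 6), (5, 9), (6, 2), (6, 13), (7, 6), (7, 9), (8, 6), (8, 9), (9, 2), (9, 13), (10, 6), (10, 9), (13, 6), (13, 9), (14, 2), (14, 13), (15, 6), (15, 9)]
Unfold 4 (reflect across h@16): 48 holes -> [(0, 6), (0, 9), (1, 2), (1, 13), (2, 6), (2, 9), (5, 6), (5, 9), (6, 2), (6, 13), (7, 6), (7, 9), (8, 6), (8, 9), (9, 2), (9, 13), (10, 6), (10, 9), (13, 6), (13, 9), (14, 2), (14, 13), (15, 6), (15, 9), (16, 6), (16, 9), (17, 2), (17, 13), (18, 6), (18, 9), (21, 6), (21, 9), (22, 2), (22, 13), (23, 6), (23, 9), (24, 6), (24, 9), (25, 2), (25, 13), (26, 6), (26, 9), (29, 6), (29, 9), (30, 2), (30, 13), (31, 6), (31, 9)]
Holes: [(0, 6), (0, 9), (1, 2), (1, 13), (2, 6), (2, 9), (5, 6), (5, 9), (6, 2), (6, 13), (7, 6), (7, 9), (8, 6), (8, 9), (9, 2), (9, 13), (10, 6), (10, 9), (13, 6), (13, 9), (14, 2), (14, 13), (15, 6), (15, 9), (16, 6), (16, 9), (17, 2), (17, 13), (18, 6), (18, 9), (21, 6), (21, 9), (22, 2), (22, 13), (23, 6), (23, 9), (24, 6), (24, 9), (25, 2), (25, 13), (26, 6), (26, 9), (29, 6), (29, 9), (30, 2), (30, 13), (31, 6), (31, 9)]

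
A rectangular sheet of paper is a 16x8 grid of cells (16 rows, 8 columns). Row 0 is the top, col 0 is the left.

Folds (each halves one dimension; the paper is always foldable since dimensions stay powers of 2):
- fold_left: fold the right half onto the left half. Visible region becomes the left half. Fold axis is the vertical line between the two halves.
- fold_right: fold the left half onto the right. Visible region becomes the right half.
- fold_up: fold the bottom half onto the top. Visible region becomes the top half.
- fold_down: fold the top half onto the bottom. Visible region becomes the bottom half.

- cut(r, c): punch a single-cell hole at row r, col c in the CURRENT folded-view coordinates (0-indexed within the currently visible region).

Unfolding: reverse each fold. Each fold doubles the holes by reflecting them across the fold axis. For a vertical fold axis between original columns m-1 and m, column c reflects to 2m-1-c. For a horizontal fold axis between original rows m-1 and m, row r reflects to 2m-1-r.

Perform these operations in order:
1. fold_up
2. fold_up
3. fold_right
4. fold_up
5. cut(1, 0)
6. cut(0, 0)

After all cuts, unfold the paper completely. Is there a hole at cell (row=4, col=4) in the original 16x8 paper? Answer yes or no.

Op 1 fold_up: fold axis h@8; visible region now rows[0,8) x cols[0,8) = 8x8
Op 2 fold_up: fold axis h@4; visible region now rows[0,4) x cols[0,8) = 4x8
Op 3 fold_right: fold axis v@4; visible region now rows[0,4) x cols[4,8) = 4x4
Op 4 fold_up: fold axis h@2; visible region now rows[0,2) x cols[4,8) = 2x4
Op 5 cut(1, 0): punch at orig (1,4); cuts so far [(1, 4)]; region rows[0,2) x cols[4,8) = 2x4
Op 6 cut(0, 0): punch at orig (0,4); cuts so far [(0, 4), (1, 4)]; region rows[0,2) x cols[4,8) = 2x4
Unfold 1 (reflect across h@2): 4 holes -> [(0, 4), (1, 4), (2, 4), (3, 4)]
Unfold 2 (reflect across v@4): 8 holes -> [(0, 3), (0, 4), (1, 3), (1, 4), (2, 3), (2, 4), (3, 3), (3, 4)]
Unfold 3 (reflect across h@4): 16 holes -> [(0, 3), (0, 4), (1, 3), (1, 4), (2, 3), (2, 4), (3, 3), (3, 4), (4, 3), (4, 4), (5, 3), (5, 4), (6, 3), (6, 4), (7, 3), (7, 4)]
Unfold 4 (reflect across h@8): 32 holes -> [(0, 3), (0, 4), (1, 3), (1, 4), (2, 3), (2, 4), (3, 3), (3, 4), (4, 3), (4, 4), (5, 3), (5, 4), (6, 3), (6, 4), (7, 3), (7, 4), (8, 3), (8, 4), (9, 3), (9, 4), (10, 3), (10, 4), (11, 3), (11, 4), (12, 3), (12, 4), (13, 3), (13, 4), (14, 3), (14, 4), (15, 3), (15, 4)]
Holes: [(0, 3), (0, 4), (1, 3), (1, 4), (2, 3), (2, 4), (3, 3), (3, 4), (4, 3), (4, 4), (5, 3), (5, 4), (6, 3), (6, 4), (7, 3), (7, 4), (8, 3), (8, 4), (9, 3), (9, 4), (10, 3), (10, 4), (11, 3), (11, 4), (12, 3), (12, 4), (13, 3), (13, 4), (14, 3), (14, 4), (15, 3), (15, 4)]

Answer: yes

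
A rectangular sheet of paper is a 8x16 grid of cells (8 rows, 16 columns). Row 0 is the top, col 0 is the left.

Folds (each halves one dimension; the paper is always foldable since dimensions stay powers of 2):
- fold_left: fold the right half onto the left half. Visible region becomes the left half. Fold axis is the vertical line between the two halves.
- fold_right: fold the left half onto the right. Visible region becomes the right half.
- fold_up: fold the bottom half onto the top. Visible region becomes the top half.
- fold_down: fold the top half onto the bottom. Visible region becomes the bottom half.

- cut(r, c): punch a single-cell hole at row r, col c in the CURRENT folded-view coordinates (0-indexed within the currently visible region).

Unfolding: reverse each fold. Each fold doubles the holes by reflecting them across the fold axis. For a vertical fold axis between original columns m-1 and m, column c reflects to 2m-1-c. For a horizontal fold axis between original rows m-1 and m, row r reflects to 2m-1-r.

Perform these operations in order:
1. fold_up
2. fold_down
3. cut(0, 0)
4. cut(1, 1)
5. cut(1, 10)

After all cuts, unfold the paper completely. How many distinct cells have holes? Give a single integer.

Op 1 fold_up: fold axis h@4; visible region now rows[0,4) x cols[0,16) = 4x16
Op 2 fold_down: fold axis h@2; visible region now rows[2,4) x cols[0,16) = 2x16
Op 3 cut(0, 0): punch at orig (2,0); cuts so far [(2, 0)]; region rows[2,4) x cols[0,16) = 2x16
Op 4 cut(1, 1): punch at orig (3,1); cuts so far [(2, 0), (3, 1)]; region rows[2,4) x cols[0,16) = 2x16
Op 5 cut(1, 10): punch at orig (3,10); cuts so far [(2, 0), (3, 1), (3, 10)]; region rows[2,4) x cols[0,16) = 2x16
Unfold 1 (reflect across h@2): 6 holes -> [(0, 1), (0, 10), (1, 0), (2, 0), (3, 1), (3, 10)]
Unfold 2 (reflect across h@4): 12 holes -> [(0, 1), (0, 10), (1, 0), (2, 0), (3, 1), (3, 10), (4, 1), (4, 10), (5, 0), (6, 0), (7, 1), (7, 10)]

Answer: 12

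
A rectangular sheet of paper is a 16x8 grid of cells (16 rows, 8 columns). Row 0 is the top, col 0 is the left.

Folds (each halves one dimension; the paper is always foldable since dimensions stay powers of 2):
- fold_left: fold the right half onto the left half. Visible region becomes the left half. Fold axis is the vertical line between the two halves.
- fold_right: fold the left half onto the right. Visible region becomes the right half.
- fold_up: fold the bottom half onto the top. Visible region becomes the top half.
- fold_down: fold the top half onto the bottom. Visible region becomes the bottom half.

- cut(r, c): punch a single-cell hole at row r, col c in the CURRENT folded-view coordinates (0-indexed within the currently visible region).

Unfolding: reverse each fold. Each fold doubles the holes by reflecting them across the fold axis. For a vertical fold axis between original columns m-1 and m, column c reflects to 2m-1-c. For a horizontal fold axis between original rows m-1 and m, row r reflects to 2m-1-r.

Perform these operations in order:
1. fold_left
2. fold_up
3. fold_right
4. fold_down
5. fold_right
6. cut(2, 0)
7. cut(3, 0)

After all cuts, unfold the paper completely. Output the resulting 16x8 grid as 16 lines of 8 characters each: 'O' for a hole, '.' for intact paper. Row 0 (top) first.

Answer: OOOOOOOO
OOOOOOOO
........
........
........
........
OOOOOOOO
OOOOOOOO
OOOOOOOO
OOOOOOOO
........
........
........
........
OOOOOOOO
OOOOOOOO

Derivation:
Op 1 fold_left: fold axis v@4; visible region now rows[0,16) x cols[0,4) = 16x4
Op 2 fold_up: fold axis h@8; visible region now rows[0,8) x cols[0,4) = 8x4
Op 3 fold_right: fold axis v@2; visible region now rows[0,8) x cols[2,4) = 8x2
Op 4 fold_down: fold axis h@4; visible region now rows[4,8) x cols[2,4) = 4x2
Op 5 fold_right: fold axis v@3; visible region now rows[4,8) x cols[3,4) = 4x1
Op 6 cut(2, 0): punch at orig (6,3); cuts so far [(6, 3)]; region rows[4,8) x cols[3,4) = 4x1
Op 7 cut(3, 0): punch at orig (7,3); cuts so far [(6, 3), (7, 3)]; region rows[4,8) x cols[3,4) = 4x1
Unfold 1 (reflect across v@3): 4 holes -> [(6, 2), (6, 3), (7, 2), (7, 3)]
Unfold 2 (reflect across h@4): 8 holes -> [(0, 2), (0, 3), (1, 2), (1, 3), (6, 2), (6, 3), (7, 2), (7, 3)]
Unfold 3 (reflect across v@2): 16 holes -> [(0, 0), (0, 1), (0, 2), (0, 3), (1, 0), (1, 1), (1, 2), (1, 3), (6, 0), (6, 1), (6, 2), (6, 3), (7, 0), (7, 1), (7, 2), (7, 3)]
Unfold 4 (reflect across h@8): 32 holes -> [(0, 0), (0, 1), (0, 2), (0, 3), (1, 0), (1, 1), (1, 2), (1, 3), (6, 0), (6, 1), (6, 2), (6, 3), (7, 0), (7, 1), (7, 2), (7, 3), (8, 0), (8, 1), (8, 2), (8, 3), (9, 0), (9, 1), (9, 2), (9, 3), (14, 0), (14, 1), (14, 2), (14, 3), (15, 0), (15, 1), (15, 2), (15, 3)]
Unfold 5 (reflect across v@4): 64 holes -> [(0, 0), (0, 1), (0, 2), (0, 3), (0, 4), (0, 5), (0, 6), (0, 7), (1, 0), (1, 1), (1, 2), (1, 3), (1, 4), (1, 5), (1, 6), (1, 7), (6, 0), (6, 1), (6, 2), (6, 3), (6, 4), (6, 5), (6, 6), (6, 7), (7, 0), (7, 1), (7, 2), (7, 3), (7, 4), (7, 5), (7, 6), (7, 7), (8, 0), (8, 1), (8, 2), (8, 3), (8, 4), (8, 5), (8, 6), (8, 7), (9, 0), (9, 1), (9, 2), (9, 3), (9, 4), (9, 5), (9, 6), (9, 7), (14, 0), (14, 1), (14, 2), (14, 3), (14, 4), (14, 5), (14, 6), (14, 7), (15, 0), (15, 1), (15, 2), (15, 3), (15, 4), (15, 5), (15, 6), (15, 7)]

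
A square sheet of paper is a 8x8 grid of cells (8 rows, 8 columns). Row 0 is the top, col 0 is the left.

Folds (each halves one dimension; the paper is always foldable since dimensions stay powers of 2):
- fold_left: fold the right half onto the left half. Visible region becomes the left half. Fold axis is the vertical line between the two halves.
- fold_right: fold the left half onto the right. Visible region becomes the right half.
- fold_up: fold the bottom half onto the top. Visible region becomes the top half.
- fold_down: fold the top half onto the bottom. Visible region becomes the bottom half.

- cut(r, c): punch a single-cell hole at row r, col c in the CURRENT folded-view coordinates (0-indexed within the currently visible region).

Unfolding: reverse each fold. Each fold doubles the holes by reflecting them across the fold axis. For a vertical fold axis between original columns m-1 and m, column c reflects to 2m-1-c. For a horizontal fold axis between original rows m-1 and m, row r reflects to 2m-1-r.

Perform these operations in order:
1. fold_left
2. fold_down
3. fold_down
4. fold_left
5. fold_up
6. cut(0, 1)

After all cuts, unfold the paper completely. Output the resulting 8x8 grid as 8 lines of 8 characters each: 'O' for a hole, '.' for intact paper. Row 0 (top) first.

Answer: .OO..OO.
.OO..OO.
.OO..OO.
.OO..OO.
.OO..OO.
.OO..OO.
.OO..OO.
.OO..OO.

Derivation:
Op 1 fold_left: fold axis v@4; visible region now rows[0,8) x cols[0,4) = 8x4
Op 2 fold_down: fold axis h@4; visible region now rows[4,8) x cols[0,4) = 4x4
Op 3 fold_down: fold axis h@6; visible region now rows[6,8) x cols[0,4) = 2x4
Op 4 fold_left: fold axis v@2; visible region now rows[6,8) x cols[0,2) = 2x2
Op 5 fold_up: fold axis h@7; visible region now rows[6,7) x cols[0,2) = 1x2
Op 6 cut(0, 1): punch at orig (6,1); cuts so far [(6, 1)]; region rows[6,7) x cols[0,2) = 1x2
Unfold 1 (reflect across h@7): 2 holes -> [(6, 1), (7, 1)]
Unfold 2 (reflect across v@2): 4 holes -> [(6, 1), (6, 2), (7, 1), (7, 2)]
Unfold 3 (reflect across h@6): 8 holes -> [(4, 1), (4, 2), (5, 1), (5, 2), (6, 1), (6, 2), (7, 1), (7, 2)]
Unfold 4 (reflect across h@4): 16 holes -> [(0, 1), (0, 2), (1, 1), (1, 2), (2, 1), (2, 2), (3, 1), (3, 2), (4, 1), (4, 2), (5, 1), (5, 2), (6, 1), (6, 2), (7, 1), (7, 2)]
Unfold 5 (reflect across v@4): 32 holes -> [(0, 1), (0, 2), (0, 5), (0, 6), (1, 1), (1, 2), (1, 5), (1, 6), (2, 1), (2, 2), (2, 5), (2, 6), (3, 1), (3, 2), (3, 5), (3, 6), (4, 1), (4, 2), (4, 5), (4, 6), (5, 1), (5, 2), (5, 5), (5, 6), (6, 1), (6, 2), (6, 5), (6, 6), (7, 1), (7, 2), (7, 5), (7, 6)]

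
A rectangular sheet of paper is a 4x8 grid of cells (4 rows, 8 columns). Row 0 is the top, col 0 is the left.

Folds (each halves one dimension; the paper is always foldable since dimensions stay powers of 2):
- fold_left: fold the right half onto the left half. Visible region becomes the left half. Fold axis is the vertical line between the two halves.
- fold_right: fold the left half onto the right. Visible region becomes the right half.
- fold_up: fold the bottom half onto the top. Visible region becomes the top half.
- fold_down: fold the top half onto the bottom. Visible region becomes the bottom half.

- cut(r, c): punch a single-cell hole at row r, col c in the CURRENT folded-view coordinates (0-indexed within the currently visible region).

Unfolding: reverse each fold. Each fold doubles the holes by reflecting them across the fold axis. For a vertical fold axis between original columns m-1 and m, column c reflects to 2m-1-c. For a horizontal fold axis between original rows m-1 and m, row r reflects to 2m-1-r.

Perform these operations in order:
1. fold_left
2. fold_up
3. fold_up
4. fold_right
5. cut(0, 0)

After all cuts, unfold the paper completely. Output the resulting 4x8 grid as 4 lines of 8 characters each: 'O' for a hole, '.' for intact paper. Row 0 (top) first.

Op 1 fold_left: fold axis v@4; visible region now rows[0,4) x cols[0,4) = 4x4
Op 2 fold_up: fold axis h@2; visible region now rows[0,2) x cols[0,4) = 2x4
Op 3 fold_up: fold axis h@1; visible region now rows[0,1) x cols[0,4) = 1x4
Op 4 fold_right: fold axis v@2; visible region now rows[0,1) x cols[2,4) = 1x2
Op 5 cut(0, 0): punch at orig (0,2); cuts so far [(0, 2)]; region rows[0,1) x cols[2,4) = 1x2
Unfold 1 (reflect across v@2): 2 holes -> [(0, 1), (0, 2)]
Unfold 2 (reflect across h@1): 4 holes -> [(0, 1), (0, 2), (1, 1), (1, 2)]
Unfold 3 (reflect across h@2): 8 holes -> [(0, 1), (0, 2), (1, 1), (1, 2), (2, 1), (2, 2), (3, 1), (3, 2)]
Unfold 4 (reflect across v@4): 16 holes -> [(0, 1), (0, 2), (0, 5), (0, 6), (1, 1), (1, 2), (1, 5), (1, 6), (2, 1), (2, 2), (2, 5), (2, 6), (3, 1), (3, 2), (3, 5), (3, 6)]

Answer: .OO..OO.
.OO..OO.
.OO..OO.
.OO..OO.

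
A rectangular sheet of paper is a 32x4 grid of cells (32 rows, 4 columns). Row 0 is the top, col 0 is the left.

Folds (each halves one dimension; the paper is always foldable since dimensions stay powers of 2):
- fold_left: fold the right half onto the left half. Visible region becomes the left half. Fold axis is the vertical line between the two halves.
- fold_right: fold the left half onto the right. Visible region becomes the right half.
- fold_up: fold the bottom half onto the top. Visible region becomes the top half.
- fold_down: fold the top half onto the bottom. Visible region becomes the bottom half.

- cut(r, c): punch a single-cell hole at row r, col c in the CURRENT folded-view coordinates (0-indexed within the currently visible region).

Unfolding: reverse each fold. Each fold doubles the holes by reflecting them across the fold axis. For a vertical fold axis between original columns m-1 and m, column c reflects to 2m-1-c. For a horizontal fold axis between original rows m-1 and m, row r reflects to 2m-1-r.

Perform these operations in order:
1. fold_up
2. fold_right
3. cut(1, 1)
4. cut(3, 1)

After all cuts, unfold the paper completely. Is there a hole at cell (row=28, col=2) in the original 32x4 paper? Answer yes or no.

Answer: no

Derivation:
Op 1 fold_up: fold axis h@16; visible region now rows[0,16) x cols[0,4) = 16x4
Op 2 fold_right: fold axis v@2; visible region now rows[0,16) x cols[2,4) = 16x2
Op 3 cut(1, 1): punch at orig (1,3); cuts so far [(1, 3)]; region rows[0,16) x cols[2,4) = 16x2
Op 4 cut(3, 1): punch at orig (3,3); cuts so far [(1, 3), (3, 3)]; region rows[0,16) x cols[2,4) = 16x2
Unfold 1 (reflect across v@2): 4 holes -> [(1, 0), (1, 3), (3, 0), (3, 3)]
Unfold 2 (reflect across h@16): 8 holes -> [(1, 0), (1, 3), (3, 0), (3, 3), (28, 0), (28, 3), (30, 0), (30, 3)]
Holes: [(1, 0), (1, 3), (3, 0), (3, 3), (28, 0), (28, 3), (30, 0), (30, 3)]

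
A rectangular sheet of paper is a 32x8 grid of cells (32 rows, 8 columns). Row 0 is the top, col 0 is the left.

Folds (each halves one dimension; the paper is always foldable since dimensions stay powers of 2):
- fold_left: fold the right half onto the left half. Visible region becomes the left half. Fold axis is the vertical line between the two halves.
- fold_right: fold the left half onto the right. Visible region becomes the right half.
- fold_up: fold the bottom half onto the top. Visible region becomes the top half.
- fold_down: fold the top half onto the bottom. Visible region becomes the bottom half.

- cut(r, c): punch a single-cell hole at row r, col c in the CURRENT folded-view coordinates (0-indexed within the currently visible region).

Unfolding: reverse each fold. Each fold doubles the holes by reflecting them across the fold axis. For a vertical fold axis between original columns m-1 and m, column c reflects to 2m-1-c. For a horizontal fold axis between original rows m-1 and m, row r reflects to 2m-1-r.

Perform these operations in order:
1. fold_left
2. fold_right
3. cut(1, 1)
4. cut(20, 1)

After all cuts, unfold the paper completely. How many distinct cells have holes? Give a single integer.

Op 1 fold_left: fold axis v@4; visible region now rows[0,32) x cols[0,4) = 32x4
Op 2 fold_right: fold axis v@2; visible region now rows[0,32) x cols[2,4) = 32x2
Op 3 cut(1, 1): punch at orig (1,3); cuts so far [(1, 3)]; region rows[0,32) x cols[2,4) = 32x2
Op 4 cut(20, 1): punch at orig (20,3); cuts so far [(1, 3), (20, 3)]; region rows[0,32) x cols[2,4) = 32x2
Unfold 1 (reflect across v@2): 4 holes -> [(1, 0), (1, 3), (20, 0), (20, 3)]
Unfold 2 (reflect across v@4): 8 holes -> [(1, 0), (1, 3), (1, 4), (1, 7), (20, 0), (20, 3), (20, 4), (20, 7)]

Answer: 8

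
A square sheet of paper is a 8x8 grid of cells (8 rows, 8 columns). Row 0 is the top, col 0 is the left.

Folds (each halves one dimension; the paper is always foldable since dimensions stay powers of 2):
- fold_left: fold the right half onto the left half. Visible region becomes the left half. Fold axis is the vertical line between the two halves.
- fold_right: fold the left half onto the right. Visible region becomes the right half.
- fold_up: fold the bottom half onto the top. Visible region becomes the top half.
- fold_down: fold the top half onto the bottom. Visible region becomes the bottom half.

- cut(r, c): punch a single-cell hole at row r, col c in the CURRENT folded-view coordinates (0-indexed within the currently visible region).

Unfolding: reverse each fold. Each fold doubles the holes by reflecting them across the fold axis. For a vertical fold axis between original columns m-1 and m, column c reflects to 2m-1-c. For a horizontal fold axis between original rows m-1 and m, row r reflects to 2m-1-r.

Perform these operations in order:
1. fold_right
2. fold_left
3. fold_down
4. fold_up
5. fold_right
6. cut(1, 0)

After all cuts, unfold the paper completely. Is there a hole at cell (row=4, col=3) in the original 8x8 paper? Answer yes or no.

Op 1 fold_right: fold axis v@4; visible region now rows[0,8) x cols[4,8) = 8x4
Op 2 fold_left: fold axis v@6; visible region now rows[0,8) x cols[4,6) = 8x2
Op 3 fold_down: fold axis h@4; visible region now rows[4,8) x cols[4,6) = 4x2
Op 4 fold_up: fold axis h@6; visible region now rows[4,6) x cols[4,6) = 2x2
Op 5 fold_right: fold axis v@5; visible region now rows[4,6) x cols[5,6) = 2x1
Op 6 cut(1, 0): punch at orig (5,5); cuts so far [(5, 5)]; region rows[4,6) x cols[5,6) = 2x1
Unfold 1 (reflect across v@5): 2 holes -> [(5, 4), (5, 5)]
Unfold 2 (reflect across h@6): 4 holes -> [(5, 4), (5, 5), (6, 4), (6, 5)]
Unfold 3 (reflect across h@4): 8 holes -> [(1, 4), (1, 5), (2, 4), (2, 5), (5, 4), (5, 5), (6, 4), (6, 5)]
Unfold 4 (reflect across v@6): 16 holes -> [(1, 4), (1, 5), (1, 6), (1, 7), (2, 4), (2, 5), (2, 6), (2, 7), (5, 4), (5, 5), (5, 6), (5, 7), (6, 4), (6, 5), (6, 6), (6, 7)]
Unfold 5 (reflect across v@4): 32 holes -> [(1, 0), (1, 1), (1, 2), (1, 3), (1, 4), (1, 5), (1, 6), (1, 7), (2, 0), (2, 1), (2, 2), (2, 3), (2, 4), (2, 5), (2, 6), (2, 7), (5, 0), (5, 1), (5, 2), (5, 3), (5, 4), (5, 5), (5, 6), (5, 7), (6, 0), (6, 1), (6, 2), (6, 3), (6, 4), (6, 5), (6, 6), (6, 7)]
Holes: [(1, 0), (1, 1), (1, 2), (1, 3), (1, 4), (1, 5), (1, 6), (1, 7), (2, 0), (2, 1), (2, 2), (2, 3), (2, 4), (2, 5), (2, 6), (2, 7), (5, 0), (5, 1), (5, 2), (5, 3), (5, 4), (5, 5), (5, 6), (5, 7), (6, 0), (6, 1), (6, 2), (6, 3), (6, 4), (6, 5), (6, 6), (6, 7)]

Answer: no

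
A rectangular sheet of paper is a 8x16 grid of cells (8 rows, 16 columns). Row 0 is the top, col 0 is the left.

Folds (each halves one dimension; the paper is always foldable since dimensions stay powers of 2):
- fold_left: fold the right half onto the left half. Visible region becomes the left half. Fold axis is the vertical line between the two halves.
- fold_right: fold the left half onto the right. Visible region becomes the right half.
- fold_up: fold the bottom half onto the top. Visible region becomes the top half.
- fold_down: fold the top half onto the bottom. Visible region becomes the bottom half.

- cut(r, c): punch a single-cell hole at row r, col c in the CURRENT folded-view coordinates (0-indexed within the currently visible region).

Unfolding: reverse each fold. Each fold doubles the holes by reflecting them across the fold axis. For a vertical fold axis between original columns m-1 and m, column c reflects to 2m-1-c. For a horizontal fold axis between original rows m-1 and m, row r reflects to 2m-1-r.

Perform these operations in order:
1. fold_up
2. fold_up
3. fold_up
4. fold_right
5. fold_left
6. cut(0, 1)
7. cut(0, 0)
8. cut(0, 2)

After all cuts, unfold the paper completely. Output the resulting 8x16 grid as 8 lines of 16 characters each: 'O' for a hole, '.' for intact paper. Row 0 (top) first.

Answer: OOO..OOOOOO..OOO
OOO..OOOOOO..OOO
OOO..OOOOOO..OOO
OOO..OOOOOO..OOO
OOO..OOOOOO..OOO
OOO..OOOOOO..OOO
OOO..OOOOOO..OOO
OOO..OOOOOO..OOO

Derivation:
Op 1 fold_up: fold axis h@4; visible region now rows[0,4) x cols[0,16) = 4x16
Op 2 fold_up: fold axis h@2; visible region now rows[0,2) x cols[0,16) = 2x16
Op 3 fold_up: fold axis h@1; visible region now rows[0,1) x cols[0,16) = 1x16
Op 4 fold_right: fold axis v@8; visible region now rows[0,1) x cols[8,16) = 1x8
Op 5 fold_left: fold axis v@12; visible region now rows[0,1) x cols[8,12) = 1x4
Op 6 cut(0, 1): punch at orig (0,9); cuts so far [(0, 9)]; region rows[0,1) x cols[8,12) = 1x4
Op 7 cut(0, 0): punch at orig (0,8); cuts so far [(0, 8), (0, 9)]; region rows[0,1) x cols[8,12) = 1x4
Op 8 cut(0, 2): punch at orig (0,10); cuts so far [(0, 8), (0, 9), (0, 10)]; region rows[0,1) x cols[8,12) = 1x4
Unfold 1 (reflect across v@12): 6 holes -> [(0, 8), (0, 9), (0, 10), (0, 13), (0, 14), (0, 15)]
Unfold 2 (reflect across v@8): 12 holes -> [(0, 0), (0, 1), (0, 2), (0, 5), (0, 6), (0, 7), (0, 8), (0, 9), (0, 10), (0, 13), (0, 14), (0, 15)]
Unfold 3 (reflect across h@1): 24 holes -> [(0, 0), (0, 1), (0, 2), (0, 5), (0, 6), (0, 7), (0, 8), (0, 9), (0, 10), (0, 13), (0, 14), (0, 15), (1, 0), (1, 1), (1, 2), (1, 5), (1, 6), (1, 7), (1, 8), (1, 9), (1, 10), (1, 13), (1, 14), (1, 15)]
Unfold 4 (reflect across h@2): 48 holes -> [(0, 0), (0, 1), (0, 2), (0, 5), (0, 6), (0, 7), (0, 8), (0, 9), (0, 10), (0, 13), (0, 14), (0, 15), (1, 0), (1, 1), (1, 2), (1, 5), (1, 6), (1, 7), (1, 8), (1, 9), (1, 10), (1, 13), (1, 14), (1, 15), (2, 0), (2, 1), (2, 2), (2, 5), (2, 6), (2, 7), (2, 8), (2, 9), (2, 10), (2, 13), (2, 14), (2, 15), (3, 0), (3, 1), (3, 2), (3, 5), (3, 6), (3, 7), (3, 8), (3, 9), (3, 10), (3, 13), (3, 14), (3, 15)]
Unfold 5 (reflect across h@4): 96 holes -> [(0, 0), (0, 1), (0, 2), (0, 5), (0, 6), (0, 7), (0, 8), (0, 9), (0, 10), (0, 13), (0, 14), (0, 15), (1, 0), (1, 1), (1, 2), (1, 5), (1, 6), (1, 7), (1, 8), (1, 9), (1, 10), (1, 13), (1, 14), (1, 15), (2, 0), (2, 1), (2, 2), (2, 5), (2, 6), (2, 7), (2, 8), (2, 9), (2, 10), (2, 13), (2, 14), (2, 15), (3, 0), (3, 1), (3, 2), (3, 5), (3, 6), (3, 7), (3, 8), (3, 9), (3, 10), (3, 13), (3, 14), (3, 15), (4, 0), (4, 1), (4, 2), (4, 5), (4, 6), (4, 7), (4, 8), (4, 9), (4, 10), (4, 13), (4, 14), (4, 15), (5, 0), (5, 1), (5, 2), (5, 5), (5, 6), (5, 7), (5, 8), (5, 9), (5, 10), (5, 13), (5, 14), (5, 15), (6, 0), (6, 1), (6, 2), (6, 5), (6, 6), (6, 7), (6, 8), (6, 9), (6, 10), (6, 13), (6, 14), (6, 15), (7, 0), (7, 1), (7, 2), (7, 5), (7, 6), (7, 7), (7, 8), (7, 9), (7, 10), (7, 13), (7, 14), (7, 15)]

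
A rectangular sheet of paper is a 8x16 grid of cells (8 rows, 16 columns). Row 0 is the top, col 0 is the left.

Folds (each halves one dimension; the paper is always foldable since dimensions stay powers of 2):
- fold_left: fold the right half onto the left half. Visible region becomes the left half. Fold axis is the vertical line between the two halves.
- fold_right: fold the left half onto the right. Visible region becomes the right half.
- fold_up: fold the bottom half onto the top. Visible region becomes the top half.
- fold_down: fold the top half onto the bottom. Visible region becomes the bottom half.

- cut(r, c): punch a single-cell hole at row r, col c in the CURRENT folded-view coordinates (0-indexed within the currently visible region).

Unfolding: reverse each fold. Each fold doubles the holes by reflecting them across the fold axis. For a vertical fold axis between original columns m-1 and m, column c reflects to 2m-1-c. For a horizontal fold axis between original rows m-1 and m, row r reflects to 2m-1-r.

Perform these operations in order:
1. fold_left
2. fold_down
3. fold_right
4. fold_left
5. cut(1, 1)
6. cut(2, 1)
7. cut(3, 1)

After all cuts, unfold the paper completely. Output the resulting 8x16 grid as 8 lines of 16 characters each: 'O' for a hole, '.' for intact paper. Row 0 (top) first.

Op 1 fold_left: fold axis v@8; visible region now rows[0,8) x cols[0,8) = 8x8
Op 2 fold_down: fold axis h@4; visible region now rows[4,8) x cols[0,8) = 4x8
Op 3 fold_right: fold axis v@4; visible region now rows[4,8) x cols[4,8) = 4x4
Op 4 fold_left: fold axis v@6; visible region now rows[4,8) x cols[4,6) = 4x2
Op 5 cut(1, 1): punch at orig (5,5); cuts so far [(5, 5)]; region rows[4,8) x cols[4,6) = 4x2
Op 6 cut(2, 1): punch at orig (6,5); cuts so far [(5, 5), (6, 5)]; region rows[4,8) x cols[4,6) = 4x2
Op 7 cut(3, 1): punch at orig (7,5); cuts so far [(5, 5), (6, 5), (7, 5)]; region rows[4,8) x cols[4,6) = 4x2
Unfold 1 (reflect across v@6): 6 holes -> [(5, 5), (5, 6), (6, 5), (6, 6), (7, 5), (7, 6)]
Unfold 2 (reflect across v@4): 12 holes -> [(5, 1), (5, 2), (5, 5), (5, 6), (6, 1), (6, 2), (6, 5), (6, 6), (7, 1), (7, 2), (7, 5), (7, 6)]
Unfold 3 (reflect across h@4): 24 holes -> [(0, 1), (0, 2), (0, 5), (0, 6), (1, 1), (1, 2), (1, 5), (1, 6), (2, 1), (2, 2), (2, 5), (2, 6), (5, 1), (5, 2), (5, 5), (5, 6), (6, 1), (6, 2), (6, 5), (6, 6), (7, 1), (7, 2), (7, 5), (7, 6)]
Unfold 4 (reflect across v@8): 48 holes -> [(0, 1), (0, 2), (0, 5), (0, 6), (0, 9), (0, 10), (0, 13), (0, 14), (1, 1), (1, 2), (1, 5), (1, 6), (1, 9), (1, 10), (1, 13), (1, 14), (2, 1), (2, 2), (2, 5), (2, 6), (2, 9), (2, 10), (2, 13), (2, 14), (5, 1), (5, 2), (5, 5), (5, 6), (5, 9), (5, 10), (5, 13), (5, 14), (6, 1), (6, 2), (6, 5), (6, 6), (6, 9), (6, 10), (6, 13), (6, 14), (7, 1), (7, 2), (7, 5), (7, 6), (7, 9), (7, 10), (7, 13), (7, 14)]

Answer: .OO..OO..OO..OO.
.OO..OO..OO..OO.
.OO..OO..OO..OO.
................
................
.OO..OO..OO..OO.
.OO..OO..OO..OO.
.OO..OO..OO..OO.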